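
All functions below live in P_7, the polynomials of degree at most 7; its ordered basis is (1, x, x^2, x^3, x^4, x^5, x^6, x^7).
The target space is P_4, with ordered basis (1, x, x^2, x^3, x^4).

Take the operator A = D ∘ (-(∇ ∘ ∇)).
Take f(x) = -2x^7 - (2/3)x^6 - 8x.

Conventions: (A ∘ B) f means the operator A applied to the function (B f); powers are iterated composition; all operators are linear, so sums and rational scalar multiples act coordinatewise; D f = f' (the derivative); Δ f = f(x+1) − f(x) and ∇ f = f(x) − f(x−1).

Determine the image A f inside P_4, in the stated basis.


the image equals g(x) = 420x^4 - 1600x^3 + 2700x^2 - 2240x + 748

∇ f = -14x^6 + 38x^5 - 60x^4 + (170/3)x^3 - 32x^2 + 10x - 28/3
∇ ∇ f = -84x^5 + 400x^4 - 900x^3 + 1120x^2 - 748x + 632/3
(-(∇ ∘ ∇)) f = 84x^5 - 400x^4 + 900x^3 - 1120x^2 + 748x - 632/3
D (-(∇ ∘ ∇)) f = 420x^4 - 1600x^3 + 2700x^2 - 2240x + 748


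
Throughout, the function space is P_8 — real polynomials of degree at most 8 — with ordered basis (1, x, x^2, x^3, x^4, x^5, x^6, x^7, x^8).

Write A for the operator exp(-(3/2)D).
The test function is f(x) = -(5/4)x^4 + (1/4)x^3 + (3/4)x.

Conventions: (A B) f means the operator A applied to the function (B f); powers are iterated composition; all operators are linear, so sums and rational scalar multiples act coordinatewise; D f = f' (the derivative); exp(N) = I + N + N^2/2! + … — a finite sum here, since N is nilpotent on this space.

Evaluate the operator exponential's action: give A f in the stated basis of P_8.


the image equals g(x) = -(5/4)x^4 + (31/4)x^3 - 18x^2 + (309/16)x - 531/64

order-1 term: (15/2)x^3 - (9/8)x^2 - 9/8
order-2 term: -(135/8)x^2 + (27/16)x
order-3 term: (135/8)x - 27/32
order-4 term: -405/64
the series for exp(-(3/2)D) f terminates at order 4
exp(-(3/2)D) f = -(5/4)x^4 + (31/4)x^3 - 18x^2 + (309/16)x - 531/64


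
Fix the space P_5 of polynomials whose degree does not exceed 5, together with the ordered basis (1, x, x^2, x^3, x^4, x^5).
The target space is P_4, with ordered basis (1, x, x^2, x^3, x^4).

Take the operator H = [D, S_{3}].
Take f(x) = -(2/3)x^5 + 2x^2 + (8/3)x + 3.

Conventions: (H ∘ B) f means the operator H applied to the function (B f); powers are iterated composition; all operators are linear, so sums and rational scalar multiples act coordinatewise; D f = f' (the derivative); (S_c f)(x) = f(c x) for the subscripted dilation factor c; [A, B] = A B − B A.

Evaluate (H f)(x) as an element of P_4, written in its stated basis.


S_{3} f = -162x^5 + 18x^2 + 8x + 3
D S_{3} f = -810x^4 + 36x + 8
D f = -(10/3)x^4 + 4x + 8/3
S_{3} D f = -270x^4 + 12x + 8/3
[D, S_{3}] f = -540x^4 + 24x + 16/3

the image equals g(x) = -540x^4 + 24x + 16/3


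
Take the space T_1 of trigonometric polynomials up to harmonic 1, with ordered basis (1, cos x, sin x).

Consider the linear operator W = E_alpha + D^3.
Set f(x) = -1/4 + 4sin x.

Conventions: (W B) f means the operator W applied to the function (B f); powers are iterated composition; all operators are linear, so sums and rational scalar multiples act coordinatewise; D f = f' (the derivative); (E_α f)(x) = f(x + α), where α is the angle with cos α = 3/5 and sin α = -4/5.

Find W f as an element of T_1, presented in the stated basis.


E_alpha f = -1/4 - (16/5)cos x + (12/5)sin x
D f = 4cos x
D D f = -4sin x
D D D f = -4cos x
(E_alpha + D^3) f = -1/4 - (36/5)cos x + (12/5)sin x

the image equals g(x) = -1/4 - (36/5)cos x + (12/5)sin x


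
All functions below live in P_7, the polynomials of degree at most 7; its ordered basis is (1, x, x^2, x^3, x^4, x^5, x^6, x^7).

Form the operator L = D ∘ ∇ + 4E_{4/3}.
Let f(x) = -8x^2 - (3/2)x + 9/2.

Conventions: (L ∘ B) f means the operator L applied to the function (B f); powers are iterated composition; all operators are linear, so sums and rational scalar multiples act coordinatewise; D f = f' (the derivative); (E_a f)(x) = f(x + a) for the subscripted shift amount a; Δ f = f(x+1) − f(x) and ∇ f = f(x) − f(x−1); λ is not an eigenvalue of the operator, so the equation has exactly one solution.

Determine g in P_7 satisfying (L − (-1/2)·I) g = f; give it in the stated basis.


write g with unknown coordinates in the stated basis and equate coefficients in (L − (-1/2)·I) g = f
solving from the highest basis element down gives g = -(16/9)x^2 + (943/243)x + 1/6561
check: L g = -(64/9)x^2 - (836/243)x + 29524/6561
so L g − (-1/2)·g = -8x^2 - (3/2)x + 9/2 = f ✓

the image equals g(x) = -(16/9)x^2 + (943/243)x + 1/6561


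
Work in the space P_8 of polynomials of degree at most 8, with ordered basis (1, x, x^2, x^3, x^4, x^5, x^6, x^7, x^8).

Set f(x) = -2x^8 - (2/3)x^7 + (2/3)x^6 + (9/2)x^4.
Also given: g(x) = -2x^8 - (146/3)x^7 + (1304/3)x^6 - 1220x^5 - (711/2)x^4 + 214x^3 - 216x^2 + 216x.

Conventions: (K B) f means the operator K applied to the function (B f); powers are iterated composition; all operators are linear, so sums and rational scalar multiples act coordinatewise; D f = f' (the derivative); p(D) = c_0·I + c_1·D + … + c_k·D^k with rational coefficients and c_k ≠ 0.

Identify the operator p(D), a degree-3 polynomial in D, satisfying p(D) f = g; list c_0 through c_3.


D^0 f = -2x^8 - (2/3)x^7 + (2/3)x^6 + (9/2)x^4
D^1 f = -16x^7 - (14/3)x^6 + 4x^5 + 18x^3
D^2 f = -112x^6 - 28x^5 + 20x^4 + 54x^2
D^3 f = -672x^5 - 140x^4 + 80x^3 + 108x
matching coefficients of g against c_0 f + c_1 Df + … from the top degree down determines the c_i
solution: c_0 = 1, c_1 = 3, c_2 = -4, c_3 = 2

c_0 = 1, c_1 = 3, c_2 = -4, c_3 = 2


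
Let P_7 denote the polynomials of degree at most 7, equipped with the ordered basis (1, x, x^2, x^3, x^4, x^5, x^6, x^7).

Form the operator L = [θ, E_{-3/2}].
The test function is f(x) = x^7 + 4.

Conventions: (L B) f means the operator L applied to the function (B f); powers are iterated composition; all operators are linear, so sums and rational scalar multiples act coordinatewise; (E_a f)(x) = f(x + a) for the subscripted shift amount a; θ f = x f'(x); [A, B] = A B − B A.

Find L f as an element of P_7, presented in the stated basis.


the image equals g(x) = (21/2)x^6 - (189/2)x^5 + (2835/8)x^4 - (2835/4)x^3 + (25515/32)x^2 - (15309/32)x + 15309/128

E_{-3/2} f = x^7 - (21/2)x^6 + (189/4)x^5 - (945/8)x^4 + (2835/16)x^3 - (5103/32)x^2 + (5103/64)x - 1675/128
θ E_{-3/2} f = 7x^7 - 63x^6 + (945/4)x^5 - (945/2)x^4 + (8505/16)x^3 - (5103/16)x^2 + (5103/64)x
θ f = 7x^7
E_{-3/2} θ f = 7x^7 - (147/2)x^6 + (1323/4)x^5 - (6615/8)x^4 + (19845/16)x^3 - (35721/32)x^2 + (35721/64)x - 15309/128
[θ, E_{-3/2}] f = (21/2)x^6 - (189/2)x^5 + (2835/8)x^4 - (2835/4)x^3 + (25515/32)x^2 - (15309/32)x + 15309/128


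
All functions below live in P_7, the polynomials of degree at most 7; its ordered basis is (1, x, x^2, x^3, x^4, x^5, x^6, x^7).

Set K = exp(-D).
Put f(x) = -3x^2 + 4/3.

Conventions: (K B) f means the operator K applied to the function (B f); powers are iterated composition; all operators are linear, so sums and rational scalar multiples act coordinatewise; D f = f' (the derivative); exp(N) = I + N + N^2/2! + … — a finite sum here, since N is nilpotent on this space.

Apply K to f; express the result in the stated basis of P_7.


order-1 term: 6x
order-2 term: -3
the series for exp(-D) f terminates at order 2
exp(-D) f = -3x^2 + 6x - 5/3

g(x) = -3x^2 + 6x - 5/3


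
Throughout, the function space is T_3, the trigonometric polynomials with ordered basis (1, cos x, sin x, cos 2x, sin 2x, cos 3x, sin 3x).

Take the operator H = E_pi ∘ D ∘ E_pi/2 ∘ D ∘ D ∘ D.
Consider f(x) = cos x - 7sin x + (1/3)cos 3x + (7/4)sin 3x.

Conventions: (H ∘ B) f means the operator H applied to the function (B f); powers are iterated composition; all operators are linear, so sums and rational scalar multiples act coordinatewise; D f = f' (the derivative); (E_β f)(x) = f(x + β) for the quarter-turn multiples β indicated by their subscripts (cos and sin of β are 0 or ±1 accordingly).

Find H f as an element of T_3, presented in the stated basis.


D f = -7cos x - sin x + (21/4)cos 3x - sin 3x
D D f = -cos x + 7sin x - 3cos 3x - (63/4)sin 3x
D (D ∘ D) f = 7cos x + sin x - (189/4)cos 3x + 9sin 3x
E_pi/2 D (D ∘ D) f = cos x - 7sin x - 9cos 3x - (189/4)sin 3x
D E_pi/2 D (D ∘ D) f = -7cos x - sin x - (567/4)cos 3x + 27sin 3x
E_pi D E_pi/2 D (D ∘ D) f = 7cos x + sin x + (567/4)cos 3x - 27sin 3x

the image equals g(x) = 7cos x + sin x + (567/4)cos 3x - 27sin 3x


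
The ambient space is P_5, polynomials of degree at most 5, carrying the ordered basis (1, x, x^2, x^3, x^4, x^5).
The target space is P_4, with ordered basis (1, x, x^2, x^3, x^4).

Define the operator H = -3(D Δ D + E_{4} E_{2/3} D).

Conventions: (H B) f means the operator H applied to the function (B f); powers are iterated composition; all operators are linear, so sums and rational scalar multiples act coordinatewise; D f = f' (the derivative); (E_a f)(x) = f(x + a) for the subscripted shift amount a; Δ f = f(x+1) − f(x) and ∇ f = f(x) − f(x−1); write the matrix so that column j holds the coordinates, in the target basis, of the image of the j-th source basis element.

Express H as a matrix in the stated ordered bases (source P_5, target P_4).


image of 1: 0
image of x: -3
image of x^2: -6x - 28
image of x^3: -9x^2 - 84x - 214
image of x^4: -12x^3 - 168x^2 - 856x - 11300/9
image of x^5: -15x^4 - 280x^3 - 2140x^2 - (56500/9)x - 193700/27
each image's coordinates form column j of the matrix

the matrix is [[0, -3, -28, -214, -11300/9, -193700/27]; [0, 0, -6, -84, -856, -56500/9]; [0, 0, 0, -9, -168, -2140]; [0, 0, 0, 0, -12, -280]; [0, 0, 0, 0, 0, -15]] (rows listed top to bottom)


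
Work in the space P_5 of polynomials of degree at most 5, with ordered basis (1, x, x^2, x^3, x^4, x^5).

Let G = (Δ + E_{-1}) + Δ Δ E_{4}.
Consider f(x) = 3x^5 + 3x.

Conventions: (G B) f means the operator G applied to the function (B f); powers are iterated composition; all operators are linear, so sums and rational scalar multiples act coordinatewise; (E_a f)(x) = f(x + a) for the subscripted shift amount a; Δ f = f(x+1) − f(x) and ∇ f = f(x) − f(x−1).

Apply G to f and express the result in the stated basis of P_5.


the image equals g(x) = 3x^5 + 120x^3 + 900x^2 + 4563x + 7650

Δ f = 15x^4 + 30x^3 + 30x^2 + 15x + 6
E_{-1} f = 3x^5 - 15x^4 + 30x^3 - 30x^2 + 18x - 6
(Δ + E_{-1}) f = 3x^5 + 60x^3 + 33x
E_{4} f = 3x^5 + 60x^4 + 480x^3 + 1920x^2 + 3843x + 3084
Δ E_{4} f = 15x^4 + 270x^3 + 1830x^2 + 5535x + 6306
Δ Δ E_{4} f = 60x^3 + 900x^2 + 4530x + 7650
((Δ + E_{-1}) + Δ Δ E_{4}) f = 3x^5 + 120x^3 + 900x^2 + 4563x + 7650


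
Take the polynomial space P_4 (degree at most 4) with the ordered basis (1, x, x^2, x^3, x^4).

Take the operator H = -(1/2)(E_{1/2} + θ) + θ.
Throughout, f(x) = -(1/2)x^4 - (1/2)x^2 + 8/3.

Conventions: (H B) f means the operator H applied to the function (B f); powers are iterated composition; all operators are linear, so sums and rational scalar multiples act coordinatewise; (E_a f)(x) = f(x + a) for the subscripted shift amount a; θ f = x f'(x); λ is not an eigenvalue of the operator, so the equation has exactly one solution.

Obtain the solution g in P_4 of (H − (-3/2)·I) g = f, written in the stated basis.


write g with unknown coordinates in the stated basis and equate coefficients in (H − (-3/2)·I) g = f
solving from the highest basis element down gives g = -(1/6)x^4 - (1/15)x^3 - (27/80)x^2 - (113/720)x + 14837/5760
check: H g = -(1/4)x^4 + (1/10)x^3 + (1/160)x^2 + (113/480)x - 4597/3840
so H g − (-3/2)·g = -(1/2)x^4 - (1/2)x^2 + 8/3 = f ✓

the image equals g(x) = -(1/6)x^4 - (1/15)x^3 - (27/80)x^2 - (113/720)x + 14837/5760


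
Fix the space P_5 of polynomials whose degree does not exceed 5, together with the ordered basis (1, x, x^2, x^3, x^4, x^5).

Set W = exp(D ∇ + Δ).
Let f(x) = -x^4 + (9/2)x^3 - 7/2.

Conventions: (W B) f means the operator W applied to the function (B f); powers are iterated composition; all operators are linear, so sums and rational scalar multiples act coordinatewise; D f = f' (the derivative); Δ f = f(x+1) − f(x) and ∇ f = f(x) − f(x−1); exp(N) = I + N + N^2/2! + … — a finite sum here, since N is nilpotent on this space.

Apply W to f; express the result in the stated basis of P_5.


order-1 term: -4x^3 - (9/2)x^2 + (97/2)x - 14
order-2 term: -6x^2 - (45/2)x + 43/2
order-3 term: -4x - 27/2
order-4 term: -1
the series for exp(D ∇ + Δ) f terminates at order 4
exp(D ∇ + Δ) f = -x^4 + (1/2)x^3 - (21/2)x^2 + 22x - 21/2

the result is g(x) = -x^4 + (1/2)x^3 - (21/2)x^2 + 22x - 21/2


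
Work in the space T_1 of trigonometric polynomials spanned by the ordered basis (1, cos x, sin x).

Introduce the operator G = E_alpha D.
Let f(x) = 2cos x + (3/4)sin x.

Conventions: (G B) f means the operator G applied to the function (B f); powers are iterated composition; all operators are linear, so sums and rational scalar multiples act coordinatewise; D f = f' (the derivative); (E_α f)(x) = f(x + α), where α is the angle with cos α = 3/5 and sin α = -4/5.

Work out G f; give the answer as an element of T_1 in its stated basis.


D f = (3/4)cos x - 2sin x
E_alpha D f = (41/20)cos x - (3/5)sin x

g(x) = (41/20)cos x - (3/5)sin x


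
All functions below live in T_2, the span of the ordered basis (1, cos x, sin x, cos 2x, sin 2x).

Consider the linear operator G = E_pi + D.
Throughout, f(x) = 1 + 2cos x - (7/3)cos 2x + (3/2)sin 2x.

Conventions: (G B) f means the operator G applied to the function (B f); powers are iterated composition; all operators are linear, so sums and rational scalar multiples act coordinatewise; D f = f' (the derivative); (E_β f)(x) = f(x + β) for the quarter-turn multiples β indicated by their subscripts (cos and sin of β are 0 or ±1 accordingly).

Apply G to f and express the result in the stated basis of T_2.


E_pi f = 1 - 2cos x - (7/3)cos 2x + (3/2)sin 2x
D f = -2sin x + 3cos 2x + (14/3)sin 2x
(E_pi + D) f = 1 - 2cos x - 2sin x + (2/3)cos 2x + (37/6)sin 2x

g(x) = 1 - 2cos x - 2sin x + (2/3)cos 2x + (37/6)sin 2x


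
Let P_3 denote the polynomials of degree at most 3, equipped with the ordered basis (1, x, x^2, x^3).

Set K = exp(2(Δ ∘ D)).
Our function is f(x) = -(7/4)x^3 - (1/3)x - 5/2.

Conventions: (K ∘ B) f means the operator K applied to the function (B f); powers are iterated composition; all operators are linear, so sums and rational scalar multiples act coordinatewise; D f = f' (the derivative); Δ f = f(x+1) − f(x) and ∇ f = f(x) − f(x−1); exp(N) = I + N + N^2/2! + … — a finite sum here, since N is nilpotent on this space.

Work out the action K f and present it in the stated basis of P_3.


order-1 term: -21x - 21/2
the series for exp(2(Δ ∘ D)) f terminates at order 1
exp(2(Δ ∘ D)) f = -(7/4)x^3 - (64/3)x - 13

the result is g(x) = -(7/4)x^3 - (64/3)x - 13


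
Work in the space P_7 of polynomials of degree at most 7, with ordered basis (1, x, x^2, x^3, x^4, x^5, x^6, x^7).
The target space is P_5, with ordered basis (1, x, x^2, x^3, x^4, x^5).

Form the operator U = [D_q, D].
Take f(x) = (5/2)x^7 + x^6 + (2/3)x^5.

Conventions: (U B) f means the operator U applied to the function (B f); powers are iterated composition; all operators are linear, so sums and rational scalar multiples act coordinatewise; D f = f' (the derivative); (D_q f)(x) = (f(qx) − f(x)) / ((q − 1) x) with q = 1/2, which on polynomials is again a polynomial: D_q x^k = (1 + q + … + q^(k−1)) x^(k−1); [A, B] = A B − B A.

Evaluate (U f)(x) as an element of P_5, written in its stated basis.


the result is g(x) = (75/16)x^5 + (57/32)x^4 + (13/12)x^3

D f = (35/2)x^6 + 6x^5 + (10/3)x^4
D_q D f = (2205/64)x^5 + (93/8)x^4 + (25/4)x^3
D_q f = (635/128)x^6 + (63/32)x^5 + (31/24)x^4
D D_q f = (1905/64)x^5 + (315/32)x^4 + (31/6)x^3
[D_q, D] f = (75/16)x^5 + (57/32)x^4 + (13/12)x^3


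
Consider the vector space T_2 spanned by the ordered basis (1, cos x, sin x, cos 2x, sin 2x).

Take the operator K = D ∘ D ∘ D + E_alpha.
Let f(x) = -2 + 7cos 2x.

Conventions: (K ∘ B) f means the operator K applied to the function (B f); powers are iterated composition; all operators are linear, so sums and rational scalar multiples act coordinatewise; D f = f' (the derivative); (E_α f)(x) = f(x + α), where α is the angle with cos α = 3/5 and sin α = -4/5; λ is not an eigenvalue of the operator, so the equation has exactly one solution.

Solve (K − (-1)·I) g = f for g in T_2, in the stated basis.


the image equals g(x) = -1 + (63/1010)cos 2x - (392/505)sin 2x

write g with unknown coordinates in the stated basis and equate coefficients in (K − (-1)·I) g = f
solving from the highest basis element down gives g = -1 + (63/1010)cos 2x - (392/505)sin 2x
check: K g = -1 + (7007/1010)cos 2x + (392/505)sin 2x
so K g − (-1)·g = -2 + 7cos 2x = f ✓


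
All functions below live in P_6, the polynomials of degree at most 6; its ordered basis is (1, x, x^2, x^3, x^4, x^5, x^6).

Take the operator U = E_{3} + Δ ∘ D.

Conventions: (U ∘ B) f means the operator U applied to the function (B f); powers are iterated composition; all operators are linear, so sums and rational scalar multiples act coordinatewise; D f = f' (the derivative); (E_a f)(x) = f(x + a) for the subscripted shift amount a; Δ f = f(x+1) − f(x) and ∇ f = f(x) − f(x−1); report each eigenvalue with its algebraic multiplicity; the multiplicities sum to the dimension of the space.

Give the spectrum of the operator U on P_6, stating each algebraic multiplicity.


λ = 1 (multiplicity 7)

image of 1: 1
image of x: x + 3
image of x^2: x^2 + 6x + 11
image of x^3: x^3 + 9x^2 + 33x + 30
image of x^4: x^4 + 12x^3 + 66x^2 + 120x + 85
image of x^5: x^5 + 15x^4 + 110x^3 + 300x^2 + 425x + 248
image of x^6: x^6 + 18x^5 + 165x^4 + 600x^3 + 1275x^2 + 1488x + 735
the matrix is upper triangular; its diagonal is (1, 1, 1, 1, 1, 1, 1)
for a triangular matrix the eigenvalues are the diagonal entries, with algebraic multiplicity their repetition count


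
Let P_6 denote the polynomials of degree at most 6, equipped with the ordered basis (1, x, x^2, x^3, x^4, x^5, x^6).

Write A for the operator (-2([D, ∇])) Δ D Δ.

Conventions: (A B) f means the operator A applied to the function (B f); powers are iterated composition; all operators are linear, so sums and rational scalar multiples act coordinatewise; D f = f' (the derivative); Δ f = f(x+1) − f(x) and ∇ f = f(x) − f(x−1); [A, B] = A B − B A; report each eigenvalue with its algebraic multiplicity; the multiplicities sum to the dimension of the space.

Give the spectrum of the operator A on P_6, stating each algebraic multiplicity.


λ = 0 (multiplicity 7)

image of 1: 0
image of x: 0
image of x^2: 0
image of x^3: 0
image of x^4: 0
image of x^5: 0
image of x^6: 0
the matrix is upper triangular; its diagonal is (0, 0, 0, 0, 0, 0, 0)
for a triangular matrix the eigenvalues are the diagonal entries, with algebraic multiplicity their repetition count


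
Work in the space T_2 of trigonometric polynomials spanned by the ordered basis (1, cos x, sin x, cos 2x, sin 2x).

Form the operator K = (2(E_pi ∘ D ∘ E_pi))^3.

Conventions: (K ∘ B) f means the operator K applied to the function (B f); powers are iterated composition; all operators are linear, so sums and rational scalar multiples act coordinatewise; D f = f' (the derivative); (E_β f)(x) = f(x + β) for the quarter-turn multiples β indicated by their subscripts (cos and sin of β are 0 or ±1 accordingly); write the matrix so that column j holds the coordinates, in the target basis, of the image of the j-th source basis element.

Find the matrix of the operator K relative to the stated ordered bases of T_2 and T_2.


image of 1: 0
image of cos x: 8sin x
image of sin x: -8cos x
image of cos 2x: 64sin 2x
image of sin 2x: -64cos 2x
each image's coordinates form column j of the matrix

the matrix is [[0, 0, 0, 0, 0]; [0, 0, -8, 0, 0]; [0, 8, 0, 0, 0]; [0, 0, 0, 0, -64]; [0, 0, 0, 64, 0]] (rows listed top to bottom)


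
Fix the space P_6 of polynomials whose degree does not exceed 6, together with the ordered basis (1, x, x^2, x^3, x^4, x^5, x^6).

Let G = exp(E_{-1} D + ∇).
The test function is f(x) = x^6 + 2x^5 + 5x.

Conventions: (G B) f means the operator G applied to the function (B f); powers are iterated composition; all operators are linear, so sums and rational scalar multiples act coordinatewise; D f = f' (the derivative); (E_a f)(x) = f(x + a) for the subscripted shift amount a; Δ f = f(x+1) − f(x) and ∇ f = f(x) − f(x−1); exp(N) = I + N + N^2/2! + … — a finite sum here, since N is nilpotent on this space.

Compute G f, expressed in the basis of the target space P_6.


order-1 term: 12x^5 - 25x^4 + 20x^3 + 5x^2 - 14x + 15
order-2 term: 60x^4 - 280x^3 + 525x^2 - 430x + 117
order-3 term: 160x^3 - 920x^2 + 1860x - 1285
order-4 term: 240x^2 - 1280x + 1780
order-5 term: 192x - 656
order-6 term: 64
the series for exp(E_{-1} D + ∇) f terminates at order 6
exp(E_{-1} D + ∇) f = x^6 + 14x^5 + 35x^4 - 100x^3 - 150x^2 + 333x + 35

g(x) = x^6 + 14x^5 + 35x^4 - 100x^3 - 150x^2 + 333x + 35


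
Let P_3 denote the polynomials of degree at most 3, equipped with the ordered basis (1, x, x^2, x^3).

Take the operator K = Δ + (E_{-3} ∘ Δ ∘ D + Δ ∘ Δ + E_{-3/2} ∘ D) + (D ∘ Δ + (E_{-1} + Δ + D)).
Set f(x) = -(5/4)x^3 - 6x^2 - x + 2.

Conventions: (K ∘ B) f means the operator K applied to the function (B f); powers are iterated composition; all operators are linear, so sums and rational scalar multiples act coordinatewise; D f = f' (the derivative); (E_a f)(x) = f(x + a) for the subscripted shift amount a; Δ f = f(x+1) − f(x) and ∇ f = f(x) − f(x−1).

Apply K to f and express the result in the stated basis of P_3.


the result is g(x) = -(5/4)x^3 - (69/4)x^2 - (119/2)x - 627/16

Δ f = -(15/4)x^2 - (63/4)x - 33/4
D f = -(15/4)x^2 - 12x - 1
Δ D f = -(15/2)x - 63/4
E_{-3} Δ D f = -(15/2)x + 27/4
Δ f = -(15/4)x^2 - (63/4)x - 33/4
Δ Δ f = -(15/2)x - 39/2
D f = -(15/4)x^2 - 12x - 1
E_{-3/2} D f = -(15/4)x^2 - (3/4)x + 137/16
(E_{-3} ∘ Δ ∘ D + Δ ∘ Δ + E_{-3/2} ∘ D) f = -(15/4)x^2 - (63/4)x - 67/16
Δ f = -(15/4)x^2 - (63/4)x - 33/4
D Δ f = -(15/2)x - 63/4
E_{-1} f = -(5/4)x^3 - (9/4)x^2 + (29/4)x - 7/4
Δ f = -(15/4)x^2 - (63/4)x - 33/4
D f = -(15/4)x^2 - 12x - 1
(E_{-1} + Δ + D) f = -(5/4)x^3 - (39/4)x^2 - (41/2)x - 11
(D ∘ Δ + (E_{-1} + Δ + D)) f = -(5/4)x^3 - (39/4)x^2 - 28x - 107/4
(Δ + (E_{-3} ∘ Δ ∘ D + Δ ∘ Δ + E_{-3/2} ∘ D) + (D ∘ Δ + (E_{-1} + Δ + D))) f = -(5/4)x^3 - (69/4)x^2 - (119/2)x - 627/16


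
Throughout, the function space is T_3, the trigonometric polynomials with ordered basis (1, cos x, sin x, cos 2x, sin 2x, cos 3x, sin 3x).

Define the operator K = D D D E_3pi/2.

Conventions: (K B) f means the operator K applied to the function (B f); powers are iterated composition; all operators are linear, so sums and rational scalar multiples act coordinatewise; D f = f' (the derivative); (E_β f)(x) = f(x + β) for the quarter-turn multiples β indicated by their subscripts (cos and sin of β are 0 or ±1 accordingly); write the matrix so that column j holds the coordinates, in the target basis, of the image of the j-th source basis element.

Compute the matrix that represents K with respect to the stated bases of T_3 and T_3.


image of 1: 0
image of cos x: -cos x
image of sin x: -sin x
image of cos 2x: -8sin 2x
image of sin 2x: 8cos 2x
image of cos 3x: 27cos 3x
image of sin 3x: 27sin 3x
each image's coordinates form column j of the matrix

the matrix is [[0, 0, 0, 0, 0, 0, 0]; [0, -1, 0, 0, 0, 0, 0]; [0, 0, -1, 0, 0, 0, 0]; [0, 0, 0, 0, 8, 0, 0]; [0, 0, 0, -8, 0, 0, 0]; [0, 0, 0, 0, 0, 27, 0]; [0, 0, 0, 0, 0, 0, 27]] (rows listed top to bottom)


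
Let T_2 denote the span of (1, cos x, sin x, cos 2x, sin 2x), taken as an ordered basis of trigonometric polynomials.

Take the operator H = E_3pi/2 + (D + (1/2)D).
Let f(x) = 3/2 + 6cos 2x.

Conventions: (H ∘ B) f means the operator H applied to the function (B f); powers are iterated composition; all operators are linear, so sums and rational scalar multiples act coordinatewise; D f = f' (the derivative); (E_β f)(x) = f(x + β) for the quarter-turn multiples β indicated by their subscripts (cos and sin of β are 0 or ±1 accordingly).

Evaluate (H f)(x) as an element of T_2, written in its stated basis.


E_3pi/2 f = 3/2 - 6cos 2x
D f = -12sin 2x
D f = -12sin 2x
((1/2)D) f = -6sin 2x
(D + (1/2)D) f = -18sin 2x
(E_3pi/2 + (D + (1/2)D)) f = 3/2 - 6cos 2x - 18sin 2x

the result is g(x) = 3/2 - 6cos 2x - 18sin 2x


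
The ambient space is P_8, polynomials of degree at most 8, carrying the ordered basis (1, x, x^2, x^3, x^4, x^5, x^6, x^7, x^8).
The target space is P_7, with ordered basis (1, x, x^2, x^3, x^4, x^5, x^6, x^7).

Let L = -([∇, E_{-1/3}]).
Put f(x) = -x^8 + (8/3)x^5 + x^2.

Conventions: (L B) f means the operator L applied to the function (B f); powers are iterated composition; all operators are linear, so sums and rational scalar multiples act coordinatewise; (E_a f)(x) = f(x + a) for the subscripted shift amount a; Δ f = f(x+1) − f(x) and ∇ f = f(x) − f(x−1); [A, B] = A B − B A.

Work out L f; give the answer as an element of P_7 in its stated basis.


E_{-1/3} f = -x^8 + (8/3)x^7 - (28/9)x^6 + (128/27)x^5 - (430/81)x^4 + (776/243)x^3 - (19/729)x^2 - (1090/2187)x + 656/6561
∇ E_{-1/3} f = -8x^7 + (140/3)x^6 - (392/3)x^5 + (6310/27)x^4 - (22696/81)x^3 + (17780/81)x^2 - (72830/729)x + 42752/2187
∇ f = -8x^7 + 28x^6 - 56x^5 + (250/3)x^4 - (248/3)x^3 + (164/3)x^2 - (58/3)x + 8/3
E_{-1/3} ∇ f = -8x^7 + (140/3)x^6 - (392/3)x^5 + (6310/27)x^4 - (22696/81)x^3 + (17780/81)x^2 - (72830/729)x + 42752/2187
[∇, E_{-1/3}] f = 0
(-([∇, E_{-1/3}])) f = 0

g(x) = 0


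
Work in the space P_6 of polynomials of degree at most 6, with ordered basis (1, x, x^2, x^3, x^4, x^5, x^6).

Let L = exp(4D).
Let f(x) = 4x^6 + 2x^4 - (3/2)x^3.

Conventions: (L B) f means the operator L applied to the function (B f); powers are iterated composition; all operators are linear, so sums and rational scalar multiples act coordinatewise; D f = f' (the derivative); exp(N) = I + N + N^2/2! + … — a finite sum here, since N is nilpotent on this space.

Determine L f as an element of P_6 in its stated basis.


the result is g(x) = 4x^6 + 96x^5 + 962x^4 + (10301/2)x^3 + 15534x^2 + 25016x + 16800

order-1 term: 96x^5 + 32x^3 - 18x^2
order-2 term: 960x^4 + 192x^2 - 72x
order-3 term: 5120x^3 + 512x - 96
order-4 term: 15360x^2 + 512
order-5 term: 24576x
order-6 term: 16384
the series for exp(4D) f terminates at order 6
exp(4D) f = 4x^6 + 96x^5 + 962x^4 + (10301/2)x^3 + 15534x^2 + 25016x + 16800


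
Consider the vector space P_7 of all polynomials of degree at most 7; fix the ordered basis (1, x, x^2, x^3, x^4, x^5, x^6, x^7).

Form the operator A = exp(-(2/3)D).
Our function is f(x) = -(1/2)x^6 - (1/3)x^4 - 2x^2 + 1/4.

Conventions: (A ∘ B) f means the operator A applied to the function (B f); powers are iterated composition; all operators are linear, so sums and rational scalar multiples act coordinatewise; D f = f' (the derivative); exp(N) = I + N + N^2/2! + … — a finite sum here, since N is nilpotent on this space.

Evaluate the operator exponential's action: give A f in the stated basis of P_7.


order-1 term: 2x^5 + (8/9)x^3 + (8/3)x
order-2 term: -(10/3)x^4 - (8/9)x^2 - 8/9
order-3 term: (80/27)x^3 + (32/81)x
order-4 term: -(40/27)x^2 - 16/243
order-5 term: (32/81)x
order-6 term: -32/729
the series for exp(-(2/3)D) f terminates at order 6
exp(-(2/3)D) f = -(1/2)x^6 + 2x^5 - (11/3)x^4 + (104/27)x^3 - (118/27)x^2 + (280/81)x - 2183/2916

the result is g(x) = -(1/2)x^6 + 2x^5 - (11/3)x^4 + (104/27)x^3 - (118/27)x^2 + (280/81)x - 2183/2916


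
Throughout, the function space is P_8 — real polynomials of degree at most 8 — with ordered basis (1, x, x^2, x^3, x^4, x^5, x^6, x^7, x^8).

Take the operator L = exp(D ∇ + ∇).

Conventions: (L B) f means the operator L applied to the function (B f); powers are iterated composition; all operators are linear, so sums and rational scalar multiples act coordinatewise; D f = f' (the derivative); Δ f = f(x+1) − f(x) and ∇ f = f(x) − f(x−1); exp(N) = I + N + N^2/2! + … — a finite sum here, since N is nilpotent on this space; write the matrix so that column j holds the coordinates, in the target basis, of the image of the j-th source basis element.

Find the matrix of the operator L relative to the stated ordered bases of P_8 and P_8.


image of 1: 1
image of x: x + 1
image of x^2: x^2 + 2x + 2
image of x^3: x^3 + 3x^2 + 6x + 2
image of x^4: x^4 + 4x^3 + 12x^2 + 8x + 5
image of x^5: x^5 + 5x^4 + 20x^3 + 20x^2 + 25x - 3
image of x^6: x^6 + 6x^5 + 30x^4 + 40x^3 + 75x^2 - 18x + 27
image of x^7: x^7 + 7x^6 + 42x^5 + 70x^4 + 175x^3 - 63x^2 + 189x - 117
image of x^8: x^8 + 8x^7 + 56x^6 + 112x^5 + 350x^4 - 168x^3 + 756x^2 - 936x + 618
each image's coordinates form column j of the matrix

the matrix is [[1, 1, 2, 2, 5, -3, 27, -117, 618]; [0, 1, 2, 6, 8, 25, -18, 189, -936]; [0, 0, 1, 3, 12, 20, 75, -63, 756]; [0, 0, 0, 1, 4, 20, 40, 175, -168]; [0, 0, 0, 0, 1, 5, 30, 70, 350]; [0, 0, 0, 0, 0, 1, 6, 42, 112]; [0, 0, 0, 0, 0, 0, 1, 7, 56]; [0, 0, 0, 0, 0, 0, 0, 1, 8]; [0, 0, 0, 0, 0, 0, 0, 0, 1]] (rows listed top to bottom)


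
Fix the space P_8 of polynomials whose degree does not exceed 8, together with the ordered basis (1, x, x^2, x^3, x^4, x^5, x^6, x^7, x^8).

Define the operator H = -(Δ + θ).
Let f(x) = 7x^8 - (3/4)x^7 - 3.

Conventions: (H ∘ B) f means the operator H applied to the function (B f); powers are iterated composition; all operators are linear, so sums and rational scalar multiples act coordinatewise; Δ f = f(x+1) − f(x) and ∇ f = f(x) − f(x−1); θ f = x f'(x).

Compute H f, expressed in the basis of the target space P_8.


the image equals g(x) = -56x^8 - (203/4)x^7 - (763/4)x^6 - (1505/4)x^5 - (1855/4)x^4 - (1463/4)x^3 - (721/4)x^2 - (203/4)x - 25/4

Δ f = 56x^7 + (763/4)x^6 + (1505/4)x^5 + (1855/4)x^4 + (1463/4)x^3 + (721/4)x^2 + (203/4)x + 25/4
θ f = 56x^8 - (21/4)x^7
(Δ + θ) f = 56x^8 + (203/4)x^7 + (763/4)x^6 + (1505/4)x^5 + (1855/4)x^4 + (1463/4)x^3 + (721/4)x^2 + (203/4)x + 25/4
(-(Δ + θ)) f = -56x^8 - (203/4)x^7 - (763/4)x^6 - (1505/4)x^5 - (1855/4)x^4 - (1463/4)x^3 - (721/4)x^2 - (203/4)x - 25/4


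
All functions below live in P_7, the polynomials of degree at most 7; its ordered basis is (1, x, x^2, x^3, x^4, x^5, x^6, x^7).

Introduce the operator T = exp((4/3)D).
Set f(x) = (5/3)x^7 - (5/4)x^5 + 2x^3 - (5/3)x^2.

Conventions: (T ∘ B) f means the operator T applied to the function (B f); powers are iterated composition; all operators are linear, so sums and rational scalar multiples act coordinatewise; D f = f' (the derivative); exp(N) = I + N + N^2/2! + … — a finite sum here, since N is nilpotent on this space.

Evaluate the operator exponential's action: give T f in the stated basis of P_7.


order-1 term: (140/9)x^6 - (25/3)x^4 + 8x^2 - (40/9)x
order-2 term: (560/9)x^5 - (200/9)x^3 + (32/3)x - 80/27
order-3 term: (11200/81)x^4 - (800/27)x^2 + 128/27
order-4 term: (44800/243)x^3 - (1600/81)x
order-5 term: (35840/243)x^2 - 1280/243
order-6 term: (143360/2187)x
order-7 term: 81920/6561
the series for exp((4/3)D) f terminates at order 7
exp((4/3)D) f = (5/3)x^7 + (140/9)x^6 + (2195/36)x^5 + (10525/81)x^4 + (39886/243)x^3 + (30179/243)x^2 + (113768/2187)x + 59024/6561

g(x) = (5/3)x^7 + (140/9)x^6 + (2195/36)x^5 + (10525/81)x^4 + (39886/243)x^3 + (30179/243)x^2 + (113768/2187)x + 59024/6561


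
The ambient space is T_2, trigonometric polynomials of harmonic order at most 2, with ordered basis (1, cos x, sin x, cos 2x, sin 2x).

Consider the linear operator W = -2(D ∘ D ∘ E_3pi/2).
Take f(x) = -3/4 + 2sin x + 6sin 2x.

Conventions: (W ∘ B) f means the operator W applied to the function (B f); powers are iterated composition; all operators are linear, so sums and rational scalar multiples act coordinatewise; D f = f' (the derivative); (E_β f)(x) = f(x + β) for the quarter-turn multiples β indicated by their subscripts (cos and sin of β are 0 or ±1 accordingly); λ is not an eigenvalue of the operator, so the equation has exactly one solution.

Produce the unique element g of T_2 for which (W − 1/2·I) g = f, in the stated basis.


write g with unknown coordinates in the stated basis and equate coefficients in (W − 1/2·I) g = f
solving from the highest basis element down gives g = 3/2 + (16/17)cos x - (4/17)sin x - (12/17)sin 2x
check: W g = (8/17)cos x + (32/17)sin x + (96/17)sin 2x
so W g − 1/2·g = -3/4 + 2sin x + 6sin 2x = f ✓

the image equals g(x) = 3/2 + (16/17)cos x - (4/17)sin x - (12/17)sin 2x


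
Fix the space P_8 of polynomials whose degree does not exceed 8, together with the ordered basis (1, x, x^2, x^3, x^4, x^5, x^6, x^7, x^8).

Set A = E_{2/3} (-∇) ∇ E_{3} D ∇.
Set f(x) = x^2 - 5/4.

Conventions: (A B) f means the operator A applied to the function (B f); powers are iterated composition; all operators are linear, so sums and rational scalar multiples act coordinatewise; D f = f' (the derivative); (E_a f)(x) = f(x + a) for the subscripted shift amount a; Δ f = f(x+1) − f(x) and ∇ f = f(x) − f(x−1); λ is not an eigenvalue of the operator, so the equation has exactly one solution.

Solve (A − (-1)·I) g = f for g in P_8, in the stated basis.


the result is g(x) = x^2 - 5/4

write g with unknown coordinates in the stated basis and equate coefficients in (A − (-1)·I) g = f
solving from the highest basis element down gives g = x^2 - 5/4
check: A g = 0
so A g − (-1)·g = x^2 - 5/4 = f ✓


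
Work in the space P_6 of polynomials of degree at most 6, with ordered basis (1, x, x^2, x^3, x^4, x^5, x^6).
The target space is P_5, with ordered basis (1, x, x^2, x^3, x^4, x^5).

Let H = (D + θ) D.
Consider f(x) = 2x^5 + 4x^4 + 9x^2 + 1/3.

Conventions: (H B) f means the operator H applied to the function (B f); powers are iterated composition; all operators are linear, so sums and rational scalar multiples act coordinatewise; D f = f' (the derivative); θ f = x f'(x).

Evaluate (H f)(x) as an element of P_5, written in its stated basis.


D f = 10x^4 + 16x^3 + 18x
D D f = 40x^3 + 48x^2 + 18
θ D f = 40x^4 + 48x^3 + 18x
(D + θ) D f = 40x^4 + 88x^3 + 48x^2 + 18x + 18

the image equals g(x) = 40x^4 + 88x^3 + 48x^2 + 18x + 18


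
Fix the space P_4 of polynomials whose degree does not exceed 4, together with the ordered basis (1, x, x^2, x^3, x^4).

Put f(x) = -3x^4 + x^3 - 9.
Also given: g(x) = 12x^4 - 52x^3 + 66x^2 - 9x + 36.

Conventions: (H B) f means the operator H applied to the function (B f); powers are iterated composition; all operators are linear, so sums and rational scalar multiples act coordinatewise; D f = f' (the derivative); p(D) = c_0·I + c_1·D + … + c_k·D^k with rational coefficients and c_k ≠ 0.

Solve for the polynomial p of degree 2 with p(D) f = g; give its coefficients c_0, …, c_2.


D^0 f = -3x^4 + x^3 - 9
D^1 f = -12x^3 + 3x^2
D^2 f = -36x^2 + 6x
matching coefficients of g against c_0 f + c_1 Df + … from the top degree down determines the c_i
solution: c_0 = -4, c_1 = 4, c_2 = -3/2

c_0 = -4, c_1 = 4, c_2 = -3/2


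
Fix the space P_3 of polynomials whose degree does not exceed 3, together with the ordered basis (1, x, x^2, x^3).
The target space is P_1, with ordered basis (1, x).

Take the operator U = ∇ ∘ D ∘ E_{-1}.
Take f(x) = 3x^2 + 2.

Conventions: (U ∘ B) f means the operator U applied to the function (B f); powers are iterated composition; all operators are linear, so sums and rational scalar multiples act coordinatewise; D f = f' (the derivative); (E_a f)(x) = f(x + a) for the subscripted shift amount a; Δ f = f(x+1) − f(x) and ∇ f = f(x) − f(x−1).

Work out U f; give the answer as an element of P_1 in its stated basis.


g(x) = 6

E_{-1} f = 3x^2 - 6x + 5
D E_{-1} f = 6x - 6
∇ D E_{-1} f = 6


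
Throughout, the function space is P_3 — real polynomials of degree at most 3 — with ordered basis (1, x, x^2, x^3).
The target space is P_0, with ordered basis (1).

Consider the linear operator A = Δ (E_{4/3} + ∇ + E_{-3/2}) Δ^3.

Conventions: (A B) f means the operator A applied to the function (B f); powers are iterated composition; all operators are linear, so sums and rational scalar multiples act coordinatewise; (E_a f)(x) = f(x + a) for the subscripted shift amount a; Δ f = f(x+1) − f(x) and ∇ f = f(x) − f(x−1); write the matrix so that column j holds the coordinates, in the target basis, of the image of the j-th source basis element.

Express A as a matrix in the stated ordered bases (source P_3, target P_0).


image of 1: 0
image of x: 0
image of x^2: 0
image of x^3: 0
each image's coordinates form column j of the matrix

the matrix is [[0, 0, 0, 0]] (rows listed top to bottom)


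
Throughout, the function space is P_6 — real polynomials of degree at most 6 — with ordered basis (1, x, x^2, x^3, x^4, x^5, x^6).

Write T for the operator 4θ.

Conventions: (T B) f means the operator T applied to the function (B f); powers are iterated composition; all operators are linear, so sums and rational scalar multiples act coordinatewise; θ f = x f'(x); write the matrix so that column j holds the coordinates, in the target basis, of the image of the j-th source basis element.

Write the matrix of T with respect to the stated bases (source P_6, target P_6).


the matrix is [[0, 0, 0, 0, 0, 0, 0]; [0, 4, 0, 0, 0, 0, 0]; [0, 0, 8, 0, 0, 0, 0]; [0, 0, 0, 12, 0, 0, 0]; [0, 0, 0, 0, 16, 0, 0]; [0, 0, 0, 0, 0, 20, 0]; [0, 0, 0, 0, 0, 0, 24]] (rows listed top to bottom)

image of 1: 0
image of x: 4x
image of x^2: 8x^2
image of x^3: 12x^3
image of x^4: 16x^4
image of x^5: 20x^5
image of x^6: 24x^6
each image's coordinates form column j of the matrix


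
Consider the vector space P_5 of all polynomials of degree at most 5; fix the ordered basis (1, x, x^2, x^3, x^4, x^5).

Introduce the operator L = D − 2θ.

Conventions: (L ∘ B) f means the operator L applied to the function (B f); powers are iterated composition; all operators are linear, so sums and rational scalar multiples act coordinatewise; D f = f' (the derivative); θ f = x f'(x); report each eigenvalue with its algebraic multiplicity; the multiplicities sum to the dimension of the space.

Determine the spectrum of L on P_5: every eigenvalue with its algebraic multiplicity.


image of 1: 0
image of x: -2x + 1
image of x^2: -4x^2 + 2x
image of x^3: -6x^3 + 3x^2
image of x^4: -8x^4 + 4x^3
image of x^5: -10x^5 + 5x^4
the matrix is upper triangular; its diagonal is (0, -2, -4, -6, -8, -10)
for a triangular matrix the eigenvalues are the diagonal entries, with algebraic multiplicity their repetition count

λ = -10 (multiplicity 1), λ = -8 (multiplicity 1), λ = -6 (multiplicity 1), λ = -4 (multiplicity 1), λ = -2 (multiplicity 1), λ = 0 (multiplicity 1)


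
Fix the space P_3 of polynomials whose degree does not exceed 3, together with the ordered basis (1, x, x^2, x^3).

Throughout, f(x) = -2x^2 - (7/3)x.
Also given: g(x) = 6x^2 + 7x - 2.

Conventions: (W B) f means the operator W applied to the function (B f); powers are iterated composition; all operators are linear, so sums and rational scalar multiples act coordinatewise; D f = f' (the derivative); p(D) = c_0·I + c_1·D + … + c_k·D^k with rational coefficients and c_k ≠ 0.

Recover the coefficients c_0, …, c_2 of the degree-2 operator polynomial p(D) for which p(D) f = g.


D^0 f = -2x^2 - (7/3)x
D^1 f = -4x - 7/3
D^2 f = -4
matching coefficients of g against c_0 f + c_1 Df + … from the top degree down determines the c_i
solution: c_0 = -3, c_1 = 0, c_2 = 1/2

c_0 = -3, c_1 = 0, c_2 = 1/2


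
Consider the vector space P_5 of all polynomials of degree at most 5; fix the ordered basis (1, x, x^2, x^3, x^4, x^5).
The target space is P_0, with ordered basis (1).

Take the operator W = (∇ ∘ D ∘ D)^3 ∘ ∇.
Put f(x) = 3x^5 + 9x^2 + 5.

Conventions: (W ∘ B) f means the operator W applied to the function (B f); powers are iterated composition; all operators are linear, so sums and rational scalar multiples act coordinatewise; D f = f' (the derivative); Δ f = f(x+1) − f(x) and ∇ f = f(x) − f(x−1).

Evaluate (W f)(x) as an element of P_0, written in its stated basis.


the result is g(x) = 0

∇ f = 15x^4 - 30x^3 + 30x^2 + 3x - 6
D ∇ f = 60x^3 - 90x^2 + 60x + 3
D D ∇ f = 180x^2 - 180x + 60
∇ D D ∇ f = 360x - 360
D (∇ ∘ D ∘ D) ∇ f = 360
D D (∇ ∘ D ∘ D) ∇ f = 0
∇ D D (∇ ∘ D ∘ D) ∇ f = 0
D (∇ ∘ D ∘ D) (∇ ∘ D ∘ D) ∇ f = 0
D D (∇ ∘ D ∘ D) (∇ ∘ D ∘ D) ∇ f = 0
∇ D D (∇ ∘ D ∘ D) (∇ ∘ D ∘ D) ∇ f = 0
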